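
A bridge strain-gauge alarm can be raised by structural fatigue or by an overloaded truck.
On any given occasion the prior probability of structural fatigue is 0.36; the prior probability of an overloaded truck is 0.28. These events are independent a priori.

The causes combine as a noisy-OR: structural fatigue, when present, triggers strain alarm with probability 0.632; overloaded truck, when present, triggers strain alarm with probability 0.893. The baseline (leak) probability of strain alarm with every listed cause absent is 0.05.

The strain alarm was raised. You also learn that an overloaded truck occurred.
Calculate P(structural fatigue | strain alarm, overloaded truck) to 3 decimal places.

Under noisy-OR, P(strain alarm | causes) = 1 − (1−0.05)·∏(1−qᵢ) over the active causes.
P(strain alarm | overloaded truck) = 0.89835×0.64 + 0.962593×0.36 = 0.574944 + 0.346533 = 0.921477
Restricting to configurations with structural fatigue present: 0.962593×0.36 = 0.346533.
P(structural fatigue | strain alarm, overloaded truck) = 0.346533 / 0.921477 ≈ 0.376

P(structural fatigue | strain alarm, overloaded truck) ≈ 0.376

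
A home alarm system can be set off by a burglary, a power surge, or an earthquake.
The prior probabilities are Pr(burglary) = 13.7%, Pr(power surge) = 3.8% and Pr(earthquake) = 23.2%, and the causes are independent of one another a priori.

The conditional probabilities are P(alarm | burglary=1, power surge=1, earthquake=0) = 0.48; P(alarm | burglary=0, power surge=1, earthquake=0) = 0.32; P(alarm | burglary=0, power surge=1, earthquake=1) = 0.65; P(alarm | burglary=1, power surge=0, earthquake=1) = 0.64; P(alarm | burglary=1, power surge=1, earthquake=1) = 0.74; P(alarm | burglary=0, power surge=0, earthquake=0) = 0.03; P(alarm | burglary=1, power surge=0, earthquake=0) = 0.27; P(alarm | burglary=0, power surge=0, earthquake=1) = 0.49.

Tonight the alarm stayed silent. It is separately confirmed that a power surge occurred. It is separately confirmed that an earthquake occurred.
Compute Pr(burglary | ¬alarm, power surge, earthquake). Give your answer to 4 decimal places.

Pr(burglary | ¬alarm, power surge, earthquake) ≈ 0.1055

Sum P(¬alarm|·) weighted by the priors over both values of burglary:
  P(¬alarm | power surge, earthquake) = 0.35·0.863 + 0.26·0.137
        = 0.302050 + 0.035620 = 0.337670
Configurations with burglary contribute 0.035620, so
  P(burglary | ¬alarm, power surge, earthquake) = 0.035620 / 0.337670 ≈ 0.1055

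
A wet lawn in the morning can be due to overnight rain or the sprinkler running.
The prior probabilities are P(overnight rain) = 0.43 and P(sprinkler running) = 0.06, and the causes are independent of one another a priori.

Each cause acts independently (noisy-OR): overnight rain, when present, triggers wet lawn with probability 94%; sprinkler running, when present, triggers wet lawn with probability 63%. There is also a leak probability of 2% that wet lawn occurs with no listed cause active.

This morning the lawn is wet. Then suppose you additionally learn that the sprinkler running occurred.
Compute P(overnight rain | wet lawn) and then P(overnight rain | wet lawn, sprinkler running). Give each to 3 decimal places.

P(overnight rain | wet lawn) ≈ 0.926; P(overnight rain | wet lawn, sprinkler running) ≈ 0.537

Under noisy-OR, P(wet lawn | causes) = 1 − (1−0.02)·∏(1−qᵢ) over the active causes.
Enumerate the 4 (overnight rain, sprinkler running) configurations and weight by the priors:
  P(wet lawn) = 0.02·0.57·0.94 + 0.6374·0.57·0.06 + 0.9412·0.43·0.94 + 0.978244·0.43·0.06
        = 0.010716 + 0.021799 + 0.380433 + 0.025239 = 0.438187
Configurations with overnight rain contribute 0.405672, so
  P(overnight rain | wet lawn) = 0.405672 / 0.438187 ≈ 0.926

With the extra evidence:
By total probability over both values of overnight rain:
  P(wet lawn | sprinkler running) = 0.6374×0.57 + 0.978244×0.43
        = 0.363318 + 0.420645 = 0.783963
Configurations with overnight rain contribute 0.420645, so
  P(overnight rain | wet lawn, sprinkler running) = 0.420645 / 0.783963 ≈ 0.537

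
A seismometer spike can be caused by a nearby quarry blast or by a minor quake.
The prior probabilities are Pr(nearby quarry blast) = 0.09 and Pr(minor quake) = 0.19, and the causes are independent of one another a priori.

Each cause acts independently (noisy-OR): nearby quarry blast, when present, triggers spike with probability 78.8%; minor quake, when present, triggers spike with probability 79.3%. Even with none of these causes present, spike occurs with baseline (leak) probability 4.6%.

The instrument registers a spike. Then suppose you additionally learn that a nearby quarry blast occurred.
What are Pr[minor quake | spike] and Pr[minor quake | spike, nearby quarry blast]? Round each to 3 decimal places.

Under noisy-OR, P(spike | causes) = 1 − (1−0.046)·∏(1−qᵢ) over the active causes.
P(spike) = 0.046×0.91×0.81 + 0.802522×0.91×0.19 + 0.797752×0.09×0.81 + 0.958135×0.09×0.19 = 0.033907 + 0.138756 + 0.058156 + 0.016384 = 0.247203
Of this, 0.155140 comes from 0.138756 + 0.016384 (the minor quake=true cases).
P(minor quake | spike) = 0.155140 / 0.247203 ≈ 0.628

Now condition on the additional information:
P(spike | nearby quarry blast) = 0.797752×0.81 + 0.958135×0.19 = 0.646179 + 0.182046 = 0.828225
Of this, 0.182046 comes from 0.958135×0.19 (the minor quake=true cases).
So P(minor quake | spike, nearby quarry blast) = 0.182046/0.828225 ≈ 0.220.

Pr[minor quake | spike] ≈ 0.628; Pr[minor quake | spike, nearby quarry blast] ≈ 0.220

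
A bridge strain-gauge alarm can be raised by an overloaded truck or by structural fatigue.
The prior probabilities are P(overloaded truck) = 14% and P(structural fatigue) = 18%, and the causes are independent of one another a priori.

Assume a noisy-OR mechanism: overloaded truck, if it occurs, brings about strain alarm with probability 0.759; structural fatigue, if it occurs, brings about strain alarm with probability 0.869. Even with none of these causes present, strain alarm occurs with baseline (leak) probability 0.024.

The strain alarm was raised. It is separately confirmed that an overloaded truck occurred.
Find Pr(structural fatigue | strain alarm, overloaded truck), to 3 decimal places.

Under noisy-OR, P(strain alarm | causes) = 1 − (1−0.024)·∏(1−qᵢ) over the active causes.
P(strain alarm | overloaded truck) = 0.764784×0.82 + 0.969187×0.18 = 0.627123 + 0.174454 = 0.801577
Of this, 0.174454 comes from 0.969187×0.18 (the structural fatigue=true cases).
Hence the posterior is 0.174454/0.801577 ≈ 0.218.

Pr(structural fatigue | strain alarm, overloaded truck) ≈ 0.218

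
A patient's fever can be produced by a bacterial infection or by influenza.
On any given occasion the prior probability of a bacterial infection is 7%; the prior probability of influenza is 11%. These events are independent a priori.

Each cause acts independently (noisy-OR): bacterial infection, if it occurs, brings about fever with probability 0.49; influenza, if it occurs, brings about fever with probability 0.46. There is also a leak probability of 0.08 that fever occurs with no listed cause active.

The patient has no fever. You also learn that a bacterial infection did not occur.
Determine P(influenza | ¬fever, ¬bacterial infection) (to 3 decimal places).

P(influenza | ¬fever, ¬bacterial infection) ≈ 0.063

Under noisy-OR, P(fever | causes) = 1 − (1−0.08)·∏(1−qᵢ) over the active causes.
P(¬fever | ¬bacterial infection) = 0.92*0.89 + 0.4968*0.11 = 0.818800 + 0.054648 = 0.873448
Restricting to configurations with influenza present: 0.4968*0.11 = 0.054648.
So P(influenza | ¬fever, ¬bacterial infection) = 0.054648/0.873448 ≈ 0.063.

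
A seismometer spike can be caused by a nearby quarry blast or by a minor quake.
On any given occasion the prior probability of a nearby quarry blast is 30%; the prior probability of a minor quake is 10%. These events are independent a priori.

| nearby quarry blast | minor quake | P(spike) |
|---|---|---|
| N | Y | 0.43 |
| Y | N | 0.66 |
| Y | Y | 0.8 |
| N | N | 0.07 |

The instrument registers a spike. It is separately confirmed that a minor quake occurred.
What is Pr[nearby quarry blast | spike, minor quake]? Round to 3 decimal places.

Numerator (weight on configurations with nearby quarry blast): 0.8·0.3 = 0.240000
Denominator P(spike | minor quake): 0.43·0.7 + 0.8·0.3 = 0.541000
P(nearby quarry blast | spike, minor quake) = 0.240000/0.541000 ≈ 0.444

Pr[nearby quarry blast | spike, minor quake] ≈ 0.444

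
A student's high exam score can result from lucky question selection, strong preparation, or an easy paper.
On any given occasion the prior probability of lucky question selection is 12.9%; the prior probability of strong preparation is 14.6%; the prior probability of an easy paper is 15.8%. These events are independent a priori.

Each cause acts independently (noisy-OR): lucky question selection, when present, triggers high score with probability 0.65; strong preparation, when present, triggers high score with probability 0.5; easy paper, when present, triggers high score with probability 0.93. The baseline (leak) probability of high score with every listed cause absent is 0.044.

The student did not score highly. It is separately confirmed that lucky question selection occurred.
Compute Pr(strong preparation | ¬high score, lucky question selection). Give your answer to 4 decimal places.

Pr(strong preparation | ¬high score, lucky question selection) ≈ 0.0787

Under noisy-OR, P(high score | causes) = 1 − (1−0.044)·∏(1−qᵢ) over the active causes.
Numerator (weight on configurations with strong preparation): 0.020567 + 0.000270 = 0.020837
Normalizer over all consistent configurations: 0.3346·0.854·0.842 + 0.023422·0.854·0.158 + 0.1673·0.146·0.842 + 0.011711·0.146·0.158 = 0.264597
P(strong preparation | ¬high score, lucky question selection) = 0.020837/0.264597 ≈ 0.0787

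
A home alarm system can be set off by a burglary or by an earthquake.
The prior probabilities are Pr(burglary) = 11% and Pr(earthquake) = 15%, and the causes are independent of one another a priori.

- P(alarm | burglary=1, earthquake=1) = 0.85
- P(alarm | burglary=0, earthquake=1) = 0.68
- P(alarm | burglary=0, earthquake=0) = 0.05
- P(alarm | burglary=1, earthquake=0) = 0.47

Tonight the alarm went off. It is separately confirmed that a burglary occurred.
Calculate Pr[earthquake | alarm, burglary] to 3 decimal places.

Pr[earthquake | alarm, burglary] ≈ 0.242

Sum P(alarm|·) weighted by the priors over both values of earthquake:
  P(alarm | burglary) = 0.47*0.85 + 0.85*0.15
        = 0.399500 + 0.127500 = 0.527000
Keeping only the earthquake-present terms gives 0.127500, so
  P(earthquake | alarm, burglary) = 0.127500 / 0.527000 ≈ 0.242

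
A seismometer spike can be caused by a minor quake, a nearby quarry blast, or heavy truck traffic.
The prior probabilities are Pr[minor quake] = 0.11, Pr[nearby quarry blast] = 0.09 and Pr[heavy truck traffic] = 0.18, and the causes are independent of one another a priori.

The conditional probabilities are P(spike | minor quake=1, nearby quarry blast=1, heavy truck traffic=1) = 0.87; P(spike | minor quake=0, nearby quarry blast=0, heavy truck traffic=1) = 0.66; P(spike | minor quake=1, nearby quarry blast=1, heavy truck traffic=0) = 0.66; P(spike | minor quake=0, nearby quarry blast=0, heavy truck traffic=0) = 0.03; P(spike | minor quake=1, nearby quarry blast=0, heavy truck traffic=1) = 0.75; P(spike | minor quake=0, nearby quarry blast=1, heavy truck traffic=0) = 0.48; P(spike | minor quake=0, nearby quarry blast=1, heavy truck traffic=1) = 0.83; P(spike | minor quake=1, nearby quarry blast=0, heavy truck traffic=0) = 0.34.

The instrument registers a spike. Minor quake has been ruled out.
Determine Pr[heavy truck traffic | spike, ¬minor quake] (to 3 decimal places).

P(spike | ¬minor quake) = 0.03·0.91·0.82 + 0.66·0.91·0.18 + 0.48·0.09·0.82 + 0.83·0.09·0.18 = 0.022386 + 0.108108 + 0.035424 + 0.013446 = 0.179364
The heavy truck traffic-present share is 0.108108 + 0.013446 = 0.121554.
So P(heavy truck traffic | spike, ¬minor quake) = 0.121554/0.179364 ≈ 0.678.

Pr[heavy truck traffic | spike, ¬minor quake] ≈ 0.678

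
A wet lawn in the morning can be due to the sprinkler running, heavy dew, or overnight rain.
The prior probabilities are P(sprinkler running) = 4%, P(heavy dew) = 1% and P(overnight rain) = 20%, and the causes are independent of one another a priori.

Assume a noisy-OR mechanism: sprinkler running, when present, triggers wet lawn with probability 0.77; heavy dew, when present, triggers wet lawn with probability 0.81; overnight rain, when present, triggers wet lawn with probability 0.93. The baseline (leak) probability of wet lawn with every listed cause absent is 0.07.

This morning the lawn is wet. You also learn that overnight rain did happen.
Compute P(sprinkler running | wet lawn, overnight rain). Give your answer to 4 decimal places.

Under noisy-OR, P(wet lawn | causes) = 1 − (1−0.07)·∏(1−qᵢ) over the active causes.
Numerator (weight on configurations with sprinkler running): 0.039007 + 0.000399 = 0.039406
The normalizing constant is 0.9349×0.96×0.99 + 0.987631×0.96×0.01 + 0.985027×0.04×0.99 + 0.997155×0.04×0.01 = 0.937416
Posterior = 0.039406 / 0.937416 ≈ 0.0420

P(sprinkler running | wet lawn, overnight rain) ≈ 0.0420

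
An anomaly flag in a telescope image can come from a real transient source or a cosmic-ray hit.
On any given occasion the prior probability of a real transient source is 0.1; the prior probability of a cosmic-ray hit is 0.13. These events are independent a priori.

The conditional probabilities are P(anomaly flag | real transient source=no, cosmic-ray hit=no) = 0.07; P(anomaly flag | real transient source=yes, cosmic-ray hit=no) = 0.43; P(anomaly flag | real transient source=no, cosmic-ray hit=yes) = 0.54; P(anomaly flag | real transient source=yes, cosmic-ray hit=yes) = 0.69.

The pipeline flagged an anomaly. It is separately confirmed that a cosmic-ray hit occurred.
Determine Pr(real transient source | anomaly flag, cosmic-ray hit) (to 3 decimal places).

Numerator (weight on configurations with real transient source): 0.69×0.1 = 0.069000
Denominator P(anomaly flag | cosmic-ray hit): 0.54×0.9 + 0.69×0.1 = 0.555000
P(real transient source | anomaly flag, cosmic-ray hit) = 0.069000/0.555000 ≈ 0.124

Pr(real transient source | anomaly flag, cosmic-ray hit) ≈ 0.124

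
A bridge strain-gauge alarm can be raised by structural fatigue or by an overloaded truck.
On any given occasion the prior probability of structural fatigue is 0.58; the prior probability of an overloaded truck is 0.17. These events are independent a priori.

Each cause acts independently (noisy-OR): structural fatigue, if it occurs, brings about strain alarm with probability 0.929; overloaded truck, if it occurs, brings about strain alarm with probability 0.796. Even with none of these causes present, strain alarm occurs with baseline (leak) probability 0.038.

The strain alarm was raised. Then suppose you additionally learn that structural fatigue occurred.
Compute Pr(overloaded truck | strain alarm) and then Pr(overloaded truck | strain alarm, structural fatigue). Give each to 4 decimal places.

Under noisy-OR, P(strain alarm | causes) = 1 − (1−0.038)·∏(1−qᵢ) over the active causes.
P(strain alarm) = 0.038·0.42·0.83 + 0.803752·0.42·0.17 + 0.931698·0.58·0.83 + 0.986066·0.58·0.17 = 0.013247 + 0.057388 + 0.448519 + 0.097226 = 0.616380
Of this, 0.154614 comes from 0.057388 + 0.097226 (the overloaded truck=true cases).
P(overloaded truck | strain alarm) = 0.154614 / 0.616380 ≈ 0.2508

Now also conditioning on structural fatigue=true:
P(strain alarm | structural fatigue) = 0.931698·0.83 + 0.986066·0.17 = 0.773309 + 0.167631 = 0.940940
Restricting to configurations with overloaded truck present: 0.986066·0.17 = 0.167631.
P(overloaded truck | strain alarm, structural fatigue) = 0.167631 / 0.940940 ≈ 0.1782
The drop from 0.2508 to 0.1782 is the explaining-away (discounting) effect.

Pr(overloaded truck | strain alarm) ≈ 0.2508; Pr(overloaded truck | strain alarm, structural fatigue) ≈ 0.1782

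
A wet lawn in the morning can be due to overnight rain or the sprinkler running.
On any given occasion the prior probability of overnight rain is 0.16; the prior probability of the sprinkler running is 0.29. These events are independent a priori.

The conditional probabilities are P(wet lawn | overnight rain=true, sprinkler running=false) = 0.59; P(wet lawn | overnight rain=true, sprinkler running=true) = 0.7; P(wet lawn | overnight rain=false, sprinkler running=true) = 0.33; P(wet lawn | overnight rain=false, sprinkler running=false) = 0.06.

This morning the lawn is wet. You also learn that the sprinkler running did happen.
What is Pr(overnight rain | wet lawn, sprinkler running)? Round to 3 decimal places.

Weight on overnight rain=true, given the evidence: 0.7×0.16 = 0.112000
Normalizer over all consistent configurations: 0.33×0.84 + 0.7×0.16 = 0.389200
Posterior = 0.112000 / 0.389200 ≈ 0.288

Pr(overnight rain | wet lawn, sprinkler running) ≈ 0.288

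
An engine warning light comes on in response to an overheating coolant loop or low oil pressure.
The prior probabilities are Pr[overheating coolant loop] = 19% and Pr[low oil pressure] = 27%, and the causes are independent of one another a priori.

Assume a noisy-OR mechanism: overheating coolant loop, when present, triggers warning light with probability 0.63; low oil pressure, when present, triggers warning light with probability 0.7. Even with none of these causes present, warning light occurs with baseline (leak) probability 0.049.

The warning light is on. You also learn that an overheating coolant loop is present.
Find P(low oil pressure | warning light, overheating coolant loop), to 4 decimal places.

P(low oil pressure | warning light, overheating coolant loop) ≈ 0.3379

Under noisy-OR, P(warning light | causes) = 1 − (1−0.049)·∏(1−qᵢ) over the active causes.
Numerator (weight on configurations with low oil pressure): 0.894439×0.27 = 0.241499
Normalizer over all consistent configurations: 0.64813×0.73 + 0.894439×0.27 = 0.714634
Posterior = 0.241499 / 0.714634 ≈ 0.3379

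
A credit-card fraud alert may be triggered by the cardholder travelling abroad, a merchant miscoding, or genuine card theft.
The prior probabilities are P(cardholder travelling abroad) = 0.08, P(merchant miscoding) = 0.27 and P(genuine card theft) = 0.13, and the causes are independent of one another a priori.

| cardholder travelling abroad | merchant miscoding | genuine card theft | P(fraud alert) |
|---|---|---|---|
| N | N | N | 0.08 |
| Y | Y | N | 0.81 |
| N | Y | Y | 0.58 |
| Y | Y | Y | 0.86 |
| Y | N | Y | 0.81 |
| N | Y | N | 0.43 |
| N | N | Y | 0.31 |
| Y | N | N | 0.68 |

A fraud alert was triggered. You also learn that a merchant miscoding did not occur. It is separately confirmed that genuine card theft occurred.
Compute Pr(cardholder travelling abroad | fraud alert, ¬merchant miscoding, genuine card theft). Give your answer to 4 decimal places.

Pr(cardholder travelling abroad | fraud alert, ¬merchant miscoding, genuine card theft) ≈ 0.1851

Weight on cardholder travelling abroad=true, given the evidence: 0.81*0.08 = 0.064800
Normalizer over all consistent configurations: 0.31*0.92 + 0.81*0.08 = 0.350000
Posterior = 0.064800 / 0.350000 ≈ 0.1851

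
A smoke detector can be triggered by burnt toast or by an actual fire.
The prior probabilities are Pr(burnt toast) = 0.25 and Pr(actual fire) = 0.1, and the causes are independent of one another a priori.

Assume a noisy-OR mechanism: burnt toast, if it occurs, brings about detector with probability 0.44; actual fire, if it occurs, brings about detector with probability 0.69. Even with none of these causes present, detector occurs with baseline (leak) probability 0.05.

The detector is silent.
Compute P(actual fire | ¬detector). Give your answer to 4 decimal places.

P(actual fire | ¬detector) ≈ 0.0333

Under noisy-OR, P(detector | causes) = 1 − (1−0.05)·∏(1−qᵢ) over the active causes.
By total probability over the 4 (burnt toast, actual fire) configurations:
  P(¬detector) = 0.95·0.75·0.9 + 0.2945·0.75·0.1 + 0.532·0.25·0.9 + 0.16492·0.25·0.1
        = 0.641250 + 0.022087 + 0.119700 + 0.004123 = 0.787160
The terms with actual fire present sum to 0.026210, so
  P(actual fire | ¬detector) = 0.026210 / 0.787160 ≈ 0.0333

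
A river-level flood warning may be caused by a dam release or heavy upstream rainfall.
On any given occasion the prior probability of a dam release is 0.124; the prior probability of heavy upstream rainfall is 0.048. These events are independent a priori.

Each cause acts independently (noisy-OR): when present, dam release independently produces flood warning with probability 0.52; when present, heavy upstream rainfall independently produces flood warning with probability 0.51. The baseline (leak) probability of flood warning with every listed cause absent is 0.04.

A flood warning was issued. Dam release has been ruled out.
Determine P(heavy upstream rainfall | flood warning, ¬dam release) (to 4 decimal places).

P(heavy upstream rainfall | flood warning, ¬dam release) ≈ 0.4003

Under noisy-OR, P(flood warning | causes) = 1 − (1−0.04)·∏(1−qᵢ) over the active causes.
Numerator (weight on configurations with heavy upstream rainfall): 0.5296·0.048 = 0.025421
The normalizing constant is 0.04·0.952 + 0.5296·0.048 = 0.063501
Posterior = 0.025421 / 0.063501 ≈ 0.4003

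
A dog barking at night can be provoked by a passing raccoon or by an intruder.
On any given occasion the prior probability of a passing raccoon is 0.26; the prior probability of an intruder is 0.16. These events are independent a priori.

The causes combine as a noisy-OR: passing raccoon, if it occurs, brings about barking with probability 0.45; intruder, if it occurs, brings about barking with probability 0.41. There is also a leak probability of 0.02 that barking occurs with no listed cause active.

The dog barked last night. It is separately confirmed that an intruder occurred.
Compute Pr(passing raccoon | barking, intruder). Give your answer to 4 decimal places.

Pr(passing raccoon | barking, intruder) ≈ 0.3623

Under noisy-OR, P(barking | causes) = 1 − (1−0.02)·∏(1−qᵢ) over the active causes.
Enumerate both values of passing raccoon and weight by the priors:
  P(barking | intruder) = 0.4218×0.74 + 0.68199×0.26
        = 0.312132 + 0.177317 = 0.489449
The terms with passing raccoon present sum to 0.177317, so
  P(passing raccoon | barking, intruder) = 0.177317 / 0.489449 ≈ 0.3623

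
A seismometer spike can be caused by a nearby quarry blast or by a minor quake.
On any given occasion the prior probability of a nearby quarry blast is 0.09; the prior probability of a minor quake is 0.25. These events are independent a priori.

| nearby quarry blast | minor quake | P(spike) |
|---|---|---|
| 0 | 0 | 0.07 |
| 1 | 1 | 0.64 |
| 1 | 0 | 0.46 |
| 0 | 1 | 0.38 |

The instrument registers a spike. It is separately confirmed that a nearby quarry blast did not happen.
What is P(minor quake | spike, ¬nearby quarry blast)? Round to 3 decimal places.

P(minor quake | spike, ¬nearby quarry blast) ≈ 0.644

Enumerate both values of minor quake and weight by the priors:
  P(spike | ¬nearby quarry blast) = 0.07*0.75 + 0.38*0.25
        = 0.052500 + 0.095000 = 0.147500
The terms with minor quake present sum to 0.095000, so
  P(minor quake | spike, ¬nearby quarry blast) = 0.095000 / 0.147500 ≈ 0.644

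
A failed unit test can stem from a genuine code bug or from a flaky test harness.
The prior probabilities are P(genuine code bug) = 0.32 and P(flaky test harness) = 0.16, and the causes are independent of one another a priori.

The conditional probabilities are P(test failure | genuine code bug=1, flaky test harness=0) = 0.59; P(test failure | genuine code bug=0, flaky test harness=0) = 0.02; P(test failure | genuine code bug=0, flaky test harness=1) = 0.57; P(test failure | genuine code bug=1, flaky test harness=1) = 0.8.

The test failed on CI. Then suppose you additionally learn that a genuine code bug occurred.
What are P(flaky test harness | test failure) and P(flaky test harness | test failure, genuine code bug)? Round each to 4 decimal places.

P(flaky test harness | test failure) ≈ 0.3772; P(flaky test harness | test failure, genuine code bug) ≈ 0.2053

Enumerate the 4 (genuine code bug, flaky test harness) configurations and weight by the priors:
  P(test failure) = 0.02·0.68·0.84 + 0.57·0.68·0.16 + 0.59·0.32·0.84 + 0.8·0.32·0.16
        = 0.011424 + 0.062016 + 0.158592 + 0.040960 = 0.272992
The terms with flaky test harness present sum to 0.102976, so
  P(flaky test harness | test failure) = 0.102976 / 0.272992 ≈ 0.3772

With the extra evidence:
Numerator (weight on configurations with flaky test harness): 0.8×0.16 = 0.128000
Normalizer over all consistent configurations: 0.59×0.84 + 0.8×0.16 = 0.623600
Posterior = 0.128000 / 0.623600 ≈ 0.2053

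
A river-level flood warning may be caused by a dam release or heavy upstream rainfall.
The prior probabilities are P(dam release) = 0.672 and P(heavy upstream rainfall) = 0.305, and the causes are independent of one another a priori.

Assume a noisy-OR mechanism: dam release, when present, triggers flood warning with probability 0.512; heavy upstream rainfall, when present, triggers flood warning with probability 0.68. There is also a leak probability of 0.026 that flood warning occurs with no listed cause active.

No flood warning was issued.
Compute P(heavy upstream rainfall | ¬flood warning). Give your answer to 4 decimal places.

P(heavy upstream rainfall | ¬flood warning) ≈ 0.1231

Under noisy-OR, P(flood warning | causes) = 1 − (1−0.026)·∏(1−qᵢ) over the active causes.
Numerator (weight on configurations with heavy upstream rainfall): 0.031180 + 0.031174 = 0.062354
Normalizer over all consistent configurations: 0.974×0.328×0.695 + 0.31168×0.328×0.305 + 0.475312×0.672×0.695 + 0.1521×0.672×0.305 = 0.506377
Posterior = 0.062354 / 0.506377 ≈ 0.1231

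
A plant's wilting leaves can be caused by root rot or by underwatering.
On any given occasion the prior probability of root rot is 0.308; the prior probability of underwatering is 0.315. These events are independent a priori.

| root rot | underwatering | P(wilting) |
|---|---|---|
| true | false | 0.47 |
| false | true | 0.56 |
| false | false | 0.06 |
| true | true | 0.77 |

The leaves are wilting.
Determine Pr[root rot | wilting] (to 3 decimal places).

Pr[root rot | wilting] ≈ 0.536

By total probability over the 4 (root rot, underwatering) configurations:
  P(wilting) = 0.06×0.692×0.685 + 0.56×0.692×0.315 + 0.47×0.308×0.685 + 0.77×0.308×0.315
        = 0.028441 + 0.122069 + 0.099161 + 0.074705 = 0.324376
Configurations with root rot contribute 0.173866, so
  P(root rot | wilting) = 0.173866 / 0.324376 ≈ 0.536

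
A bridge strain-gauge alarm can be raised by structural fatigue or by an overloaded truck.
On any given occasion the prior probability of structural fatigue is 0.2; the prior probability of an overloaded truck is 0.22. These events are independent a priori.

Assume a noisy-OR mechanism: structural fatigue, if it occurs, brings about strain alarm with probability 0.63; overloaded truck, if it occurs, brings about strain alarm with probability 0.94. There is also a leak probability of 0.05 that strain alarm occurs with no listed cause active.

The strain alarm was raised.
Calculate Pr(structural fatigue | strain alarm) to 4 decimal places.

Pr(structural fatigue | strain alarm) ≈ 0.4225

Under noisy-OR, P(strain alarm | causes) = 1 − (1−0.05)·∏(1−qᵢ) over the active causes.
Numerator (weight on configurations with structural fatigue): 0.101166 + 0.043072 = 0.144238
Normalizer over all consistent configurations: 0.05×0.8×0.78 + 0.943×0.8×0.22 + 0.6485×0.2×0.78 + 0.97891×0.2×0.22 = 0.341406
P(structural fatigue | strain alarm) = 0.144238/0.341406 ≈ 0.4225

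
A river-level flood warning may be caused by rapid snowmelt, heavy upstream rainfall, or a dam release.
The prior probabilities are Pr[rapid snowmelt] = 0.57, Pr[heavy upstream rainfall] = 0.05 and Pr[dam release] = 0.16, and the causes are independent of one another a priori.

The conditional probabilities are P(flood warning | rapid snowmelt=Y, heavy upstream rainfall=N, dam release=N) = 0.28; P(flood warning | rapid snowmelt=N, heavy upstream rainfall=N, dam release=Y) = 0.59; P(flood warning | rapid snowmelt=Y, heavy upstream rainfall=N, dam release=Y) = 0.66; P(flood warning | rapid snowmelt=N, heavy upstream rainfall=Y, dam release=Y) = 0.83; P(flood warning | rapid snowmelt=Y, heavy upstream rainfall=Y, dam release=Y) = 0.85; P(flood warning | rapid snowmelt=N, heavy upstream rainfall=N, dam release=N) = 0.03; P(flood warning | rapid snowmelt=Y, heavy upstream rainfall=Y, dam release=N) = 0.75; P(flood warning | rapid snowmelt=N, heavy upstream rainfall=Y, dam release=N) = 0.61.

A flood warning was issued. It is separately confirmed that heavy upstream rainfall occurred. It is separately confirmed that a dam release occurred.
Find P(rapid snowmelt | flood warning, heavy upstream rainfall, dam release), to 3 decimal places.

P(rapid snowmelt | flood warning, heavy upstream rainfall, dam release) ≈ 0.576

For the numerator, keep only rapid snowmelt=true terms: 0.85×0.57 = 0.484500
Normalizer over all consistent configurations: 0.83×0.43 + 0.85×0.57 = 0.841400
Posterior = 0.484500 / 0.841400 ≈ 0.576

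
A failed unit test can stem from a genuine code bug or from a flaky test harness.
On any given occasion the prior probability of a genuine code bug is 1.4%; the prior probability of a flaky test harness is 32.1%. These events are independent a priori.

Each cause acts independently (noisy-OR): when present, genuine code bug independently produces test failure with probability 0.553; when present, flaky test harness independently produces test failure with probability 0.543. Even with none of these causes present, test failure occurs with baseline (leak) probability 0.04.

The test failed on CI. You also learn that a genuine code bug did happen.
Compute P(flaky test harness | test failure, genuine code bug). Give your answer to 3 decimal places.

P(flaky test harness | test failure, genuine code bug) ≈ 0.400

Under noisy-OR, P(test failure | causes) = 1 − (1−0.04)·∏(1−qᵢ) over the active causes.
Weight on flaky test harness=true, given the evidence: 0.803892·0.321 = 0.258049
Denominator P(test failure | genuine code bug): 0.57088·0.679 + 0.803892·0.321 = 0.645677
Posterior = 0.258049 / 0.645677 ≈ 0.400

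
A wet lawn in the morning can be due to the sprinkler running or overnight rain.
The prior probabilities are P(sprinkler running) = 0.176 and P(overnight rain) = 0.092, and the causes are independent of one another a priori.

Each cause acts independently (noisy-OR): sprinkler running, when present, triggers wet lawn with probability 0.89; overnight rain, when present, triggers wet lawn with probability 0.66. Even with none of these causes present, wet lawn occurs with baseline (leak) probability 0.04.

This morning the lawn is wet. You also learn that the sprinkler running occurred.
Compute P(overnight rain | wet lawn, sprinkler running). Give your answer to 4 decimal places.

Under noisy-OR, P(wet lawn | causes) = 1 − (1−0.04)·∏(1−qᵢ) over the active causes.
Weight on overnight rain=true, given the evidence: 0.964096*0.092 = 0.088697
The normalizing constant is 0.8944*0.908 + 0.964096*0.092 = 0.900812
Posterior = 0.088697 / 0.900812 ≈ 0.0985

P(overnight rain | wet lawn, sprinkler running) ≈ 0.0985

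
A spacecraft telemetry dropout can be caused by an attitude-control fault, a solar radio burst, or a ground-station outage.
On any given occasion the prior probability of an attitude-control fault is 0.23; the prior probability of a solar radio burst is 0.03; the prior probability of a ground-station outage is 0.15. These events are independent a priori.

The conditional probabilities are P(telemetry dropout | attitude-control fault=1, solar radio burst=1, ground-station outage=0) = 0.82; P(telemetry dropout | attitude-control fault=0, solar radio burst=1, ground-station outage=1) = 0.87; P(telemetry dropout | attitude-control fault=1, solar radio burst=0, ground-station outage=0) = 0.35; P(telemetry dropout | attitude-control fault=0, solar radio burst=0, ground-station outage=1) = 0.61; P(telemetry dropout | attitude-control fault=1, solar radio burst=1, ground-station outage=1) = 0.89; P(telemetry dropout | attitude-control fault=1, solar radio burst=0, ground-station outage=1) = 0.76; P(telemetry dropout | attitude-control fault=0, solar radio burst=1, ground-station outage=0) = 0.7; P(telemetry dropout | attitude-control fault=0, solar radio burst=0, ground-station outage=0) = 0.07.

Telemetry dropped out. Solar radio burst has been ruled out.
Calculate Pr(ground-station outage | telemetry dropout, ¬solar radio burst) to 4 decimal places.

Pr(ground-station outage | telemetry dropout, ¬solar radio burst) ≈ 0.4584

For the numerator, keep only ground-station outage=true terms: 0.070455 + 0.026220 = 0.096675
Normalizer over all consistent configurations: 0.07·0.77·0.85 + 0.61·0.77·0.15 + 0.35·0.23·0.85 + 0.76·0.23·0.15 = 0.210915
P(ground-station outage | telemetry dropout, ¬solar radio burst) = 0.096675/0.210915 ≈ 0.4584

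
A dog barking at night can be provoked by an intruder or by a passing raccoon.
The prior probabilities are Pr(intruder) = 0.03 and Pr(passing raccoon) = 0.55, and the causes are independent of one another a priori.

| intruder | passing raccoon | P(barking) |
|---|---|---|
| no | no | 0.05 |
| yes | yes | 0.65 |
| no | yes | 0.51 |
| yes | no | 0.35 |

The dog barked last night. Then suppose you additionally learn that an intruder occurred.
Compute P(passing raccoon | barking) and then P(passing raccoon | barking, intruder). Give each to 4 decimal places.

By total probability over the 4 (intruder, passing raccoon) configurations:
  P(barking) = 0.05·0.97·0.45 + 0.51·0.97·0.55 + 0.35·0.03·0.45 + 0.65·0.03·0.55
        = 0.021825 + 0.272085 + 0.004725 + 0.010725 = 0.309360
Configurations with passing raccoon contribute 0.282810, so
  P(passing raccoon | barking) = 0.282810 / 0.309360 ≈ 0.9142

Now condition on the additional information:
Weight on passing raccoon=true, given the evidence: 0.65*0.55 = 0.357500
Normalizer over all consistent configurations: 0.35*0.45 + 0.65*0.55 = 0.515000
P(passing raccoon | barking, intruder) = 0.357500/0.515000 ≈ 0.6942
— intruder explains away the evidence for passing raccoon.

P(passing raccoon | barking) ≈ 0.9142; P(passing raccoon | barking, intruder) ≈ 0.6942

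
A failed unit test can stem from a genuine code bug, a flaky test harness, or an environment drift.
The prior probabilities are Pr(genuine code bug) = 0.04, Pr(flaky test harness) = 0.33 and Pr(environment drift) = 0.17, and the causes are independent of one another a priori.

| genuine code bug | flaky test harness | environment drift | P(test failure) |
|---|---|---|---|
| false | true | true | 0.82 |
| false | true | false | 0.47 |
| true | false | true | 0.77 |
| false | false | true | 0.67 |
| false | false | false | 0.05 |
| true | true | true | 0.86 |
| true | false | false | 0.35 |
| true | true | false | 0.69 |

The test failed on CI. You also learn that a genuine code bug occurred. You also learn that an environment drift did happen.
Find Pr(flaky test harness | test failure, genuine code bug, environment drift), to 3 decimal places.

For the numerator, keep only flaky test harness=true terms: 0.86×0.33 = 0.283800
Denominator P(test failure | genuine code bug, environment drift): 0.77×0.67 + 0.86×0.33 = 0.799700
P(flaky test harness | test failure, genuine code bug, environment drift) = 0.283800/0.799700 ≈ 0.355

Pr(flaky test harness | test failure, genuine code bug, environment drift) ≈ 0.355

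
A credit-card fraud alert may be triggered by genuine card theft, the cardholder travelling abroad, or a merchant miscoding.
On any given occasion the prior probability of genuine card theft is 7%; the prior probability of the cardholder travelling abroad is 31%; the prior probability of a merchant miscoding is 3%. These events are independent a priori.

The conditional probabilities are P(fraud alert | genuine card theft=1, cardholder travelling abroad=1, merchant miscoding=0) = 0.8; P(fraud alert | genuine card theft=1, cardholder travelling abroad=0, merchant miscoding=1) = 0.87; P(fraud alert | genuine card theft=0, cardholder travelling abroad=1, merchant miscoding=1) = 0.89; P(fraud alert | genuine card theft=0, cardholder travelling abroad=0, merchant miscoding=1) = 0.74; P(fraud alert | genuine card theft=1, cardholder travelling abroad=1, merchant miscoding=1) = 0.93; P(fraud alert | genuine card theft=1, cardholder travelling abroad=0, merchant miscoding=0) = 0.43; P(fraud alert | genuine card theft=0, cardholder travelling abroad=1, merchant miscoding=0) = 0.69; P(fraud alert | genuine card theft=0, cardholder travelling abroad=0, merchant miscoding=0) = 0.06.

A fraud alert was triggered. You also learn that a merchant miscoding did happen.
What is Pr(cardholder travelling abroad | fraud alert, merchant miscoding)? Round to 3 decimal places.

Pr(cardholder travelling abroad | fraud alert, merchant miscoding) ≈ 0.349

P(fraud alert | merchant miscoding) = 0.74·0.93·0.69 + 0.89·0.93·0.31 + 0.87·0.07·0.69 + 0.93·0.07·0.31 = 0.474858 + 0.256587 + 0.042021 + 0.020181 = 0.793647
Restricting to configurations with cardholder travelling abroad present: 0.256587 + 0.020181 = 0.276768.
Hence the posterior is 0.276768/0.793647 ≈ 0.349.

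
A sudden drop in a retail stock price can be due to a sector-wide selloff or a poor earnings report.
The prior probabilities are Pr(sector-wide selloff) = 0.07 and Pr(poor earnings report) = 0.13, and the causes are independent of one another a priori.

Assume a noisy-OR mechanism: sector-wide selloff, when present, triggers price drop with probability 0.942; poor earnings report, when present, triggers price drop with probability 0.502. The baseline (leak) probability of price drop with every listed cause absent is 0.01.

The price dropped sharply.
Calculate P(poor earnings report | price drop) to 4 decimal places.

Under noisy-OR, P(price drop | causes) = 1 − (1−0.01)·∏(1−qᵢ) over the active causes.
For the numerator, keep only poor earnings report=true terms: 0.061294 + 0.008840 = 0.070134
Denominator P(price drop): 0.01·0.93·0.87 + 0.50698·0.93·0.13 + 0.94258·0.07·0.87 + 0.971405·0.07·0.13 = 0.135628
Posterior = 0.070134 / 0.135628 ≈ 0.5171

P(poor earnings report | price drop) ≈ 0.5171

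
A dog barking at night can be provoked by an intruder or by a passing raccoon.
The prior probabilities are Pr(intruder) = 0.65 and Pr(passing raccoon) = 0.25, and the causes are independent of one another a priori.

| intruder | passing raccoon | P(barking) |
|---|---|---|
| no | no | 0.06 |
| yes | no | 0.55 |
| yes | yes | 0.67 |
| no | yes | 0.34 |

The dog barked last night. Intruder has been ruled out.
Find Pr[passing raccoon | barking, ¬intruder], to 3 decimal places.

Pr[passing raccoon | barking, ¬intruder] ≈ 0.654

P(barking | ¬intruder) = 0.06×0.75 + 0.34×0.25 = 0.045000 + 0.085000 = 0.130000
The passing raccoon-present share is 0.34×0.25 = 0.085000.
So P(passing raccoon | barking, ¬intruder) = 0.085000/0.130000 ≈ 0.654.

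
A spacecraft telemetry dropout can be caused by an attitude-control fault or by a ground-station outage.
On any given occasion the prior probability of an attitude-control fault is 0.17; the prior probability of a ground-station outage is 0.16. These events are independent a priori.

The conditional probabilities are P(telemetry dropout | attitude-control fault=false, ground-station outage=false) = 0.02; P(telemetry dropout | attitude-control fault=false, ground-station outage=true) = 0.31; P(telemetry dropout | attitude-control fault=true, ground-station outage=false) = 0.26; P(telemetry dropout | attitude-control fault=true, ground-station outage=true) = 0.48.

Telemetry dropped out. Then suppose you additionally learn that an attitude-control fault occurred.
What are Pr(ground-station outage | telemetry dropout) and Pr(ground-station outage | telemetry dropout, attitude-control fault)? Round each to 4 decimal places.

Numerator (weight on configurations with ground-station outage): 0.041168 + 0.013056 = 0.054224
Normalizer over all consistent configurations: 0.02*0.83*0.84 + 0.31*0.83*0.16 + 0.26*0.17*0.84 + 0.48*0.17*0.16 = 0.105296
P(ground-station outage | telemetry dropout) = 0.054224/0.105296 ≈ 0.5150

Now also conditioning on attitude-control fault=true:
P(telemetry dropout | attitude-control fault) = 0.26·0.84 + 0.48·0.16 = 0.218400 + 0.076800 = 0.295200
The ground-station outage-present share is 0.48·0.16 = 0.076800.
Hence the posterior is 0.076800/0.295200 ≈ 0.2602.
This is intercausal reasoning (explaining away): once attitude-control fault accounts for the telemetry dropout, ground-station outage becomes less likely.

Pr(ground-station outage | telemetry dropout) ≈ 0.5150; Pr(ground-station outage | telemetry dropout, attitude-control fault) ≈ 0.2602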